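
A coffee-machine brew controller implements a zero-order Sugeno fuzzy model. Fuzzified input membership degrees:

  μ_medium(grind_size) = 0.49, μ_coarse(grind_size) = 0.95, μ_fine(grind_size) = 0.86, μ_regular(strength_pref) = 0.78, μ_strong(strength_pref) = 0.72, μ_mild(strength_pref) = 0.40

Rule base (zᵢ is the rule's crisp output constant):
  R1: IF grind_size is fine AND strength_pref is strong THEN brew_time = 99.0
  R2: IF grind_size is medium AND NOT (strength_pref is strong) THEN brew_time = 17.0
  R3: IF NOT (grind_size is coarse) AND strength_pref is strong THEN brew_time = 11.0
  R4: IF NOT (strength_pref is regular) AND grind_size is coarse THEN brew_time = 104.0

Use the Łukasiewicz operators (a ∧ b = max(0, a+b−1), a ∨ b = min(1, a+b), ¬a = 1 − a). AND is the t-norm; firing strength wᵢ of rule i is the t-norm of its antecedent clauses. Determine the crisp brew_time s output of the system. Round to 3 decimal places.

100.133

R1 (z=99.0): fine=0.86, strong=0.72; AND[max(0, a+b−1)] → w = 0.58
R2 (z=17.0): medium=0.49, ¬strong=1−0.72=0.28; AND[max(0, a+b−1)] → w = 0.00
R3 (z=11.0): ¬coarse=1−0.95=0.05, strong=0.72; AND[max(0, a+b−1)] → w = 0.00
R4 (z=104.0): ¬regular=1−0.78=0.22, coarse=0.95; AND[max(0, a+b−1)] → w = 0.17
Weighted average = (0.58·99.0 + 0.00·17.0 + 0.00·11.0 + 0.17·104.0) / (0.58 + 0.00 + 0.00 + 0.17)
  = 75.1000 / 0.7500 = 100.133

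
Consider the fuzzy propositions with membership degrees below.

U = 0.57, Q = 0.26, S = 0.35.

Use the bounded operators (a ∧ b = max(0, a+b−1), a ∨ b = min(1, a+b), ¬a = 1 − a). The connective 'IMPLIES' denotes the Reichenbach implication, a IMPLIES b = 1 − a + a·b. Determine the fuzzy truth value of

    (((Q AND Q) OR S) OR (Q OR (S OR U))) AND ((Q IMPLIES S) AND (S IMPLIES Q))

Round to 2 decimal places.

Q AND Q = max(0, a+b−1) on (0.26, 0.26) = 0.00
(Q AND Q) OR S = min(1, a+b) on (0.00, 0.35) = 0.35
S OR U = min(1, a+b) on (0.35, 0.57) = 0.92
Q OR (S OR U) = min(1, a+b) on (0.26, 0.92) = 1.00
((Q AND Q) OR S) OR (Q OR (S OR U)) = min(1, a+b) on (0.35, 1.00) = 1.00
Q IMPLIES S  [Reichenbach: 1 − a + a·b] with a=0.26, b=0.35 → 0.83
S IMPLIES Q  [Reichenbach: 1 − a + a·b] with a=0.35, b=0.26 → 0.74
(Q IMPLIES S) AND (S IMPLIES Q) = max(0, a+b−1) on (0.83, 0.74) = 0.57
(((Q AND Q) OR S) OR (Q OR (S OR U))) AND ((Q IMPLIES S) AND (S IMPLIES Q)) = max(0, a+b−1) on (1.00, 0.57) = 0.57

0.57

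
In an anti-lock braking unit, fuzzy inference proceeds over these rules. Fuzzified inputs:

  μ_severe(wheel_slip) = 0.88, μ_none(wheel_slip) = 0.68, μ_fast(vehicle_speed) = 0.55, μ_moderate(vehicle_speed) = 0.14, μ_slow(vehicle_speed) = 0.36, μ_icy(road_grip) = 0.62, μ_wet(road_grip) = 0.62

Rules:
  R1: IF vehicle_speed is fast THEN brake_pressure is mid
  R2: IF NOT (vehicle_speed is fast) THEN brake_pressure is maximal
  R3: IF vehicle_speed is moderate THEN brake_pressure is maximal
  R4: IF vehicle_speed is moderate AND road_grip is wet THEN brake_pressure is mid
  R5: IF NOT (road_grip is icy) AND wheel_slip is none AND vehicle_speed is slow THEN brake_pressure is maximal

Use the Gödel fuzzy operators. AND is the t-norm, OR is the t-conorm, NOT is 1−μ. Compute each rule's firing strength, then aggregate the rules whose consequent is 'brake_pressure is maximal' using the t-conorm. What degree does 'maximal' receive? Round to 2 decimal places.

R1: fast=0.55 → w = 0.55
R2: ¬fast=1−0.55=0.45 → w = 0.45
R3: moderate=0.14 → w = 0.14
R4: moderate=0.14, wet=0.62; AND[min(a, b)] → w = 0.14
R5: ¬icy=1−0.62=0.38, none=0.68, slow=0.36; AND[min(a, b)] → w = 0.36
Rules with consequent 'maximal': {R2, R3, R5} → strengths 0.45, 0.14, 0.36
Aggregate via t-conorm [max(a, b)]: 0.45

0.45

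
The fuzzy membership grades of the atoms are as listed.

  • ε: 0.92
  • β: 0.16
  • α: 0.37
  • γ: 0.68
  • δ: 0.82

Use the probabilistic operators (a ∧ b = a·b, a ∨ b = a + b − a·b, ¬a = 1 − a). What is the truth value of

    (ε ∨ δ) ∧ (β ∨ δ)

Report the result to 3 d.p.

0.837

ε ∨ δ = a + b − a·b on (0.9200, 0.8200) = 0.9856
β ∨ δ = a + b − a·b on (0.1600, 0.8200) = 0.8488
(ε ∨ δ) ∧ (β ∨ δ) = a·b on (0.9856, 0.8488) = 0.8366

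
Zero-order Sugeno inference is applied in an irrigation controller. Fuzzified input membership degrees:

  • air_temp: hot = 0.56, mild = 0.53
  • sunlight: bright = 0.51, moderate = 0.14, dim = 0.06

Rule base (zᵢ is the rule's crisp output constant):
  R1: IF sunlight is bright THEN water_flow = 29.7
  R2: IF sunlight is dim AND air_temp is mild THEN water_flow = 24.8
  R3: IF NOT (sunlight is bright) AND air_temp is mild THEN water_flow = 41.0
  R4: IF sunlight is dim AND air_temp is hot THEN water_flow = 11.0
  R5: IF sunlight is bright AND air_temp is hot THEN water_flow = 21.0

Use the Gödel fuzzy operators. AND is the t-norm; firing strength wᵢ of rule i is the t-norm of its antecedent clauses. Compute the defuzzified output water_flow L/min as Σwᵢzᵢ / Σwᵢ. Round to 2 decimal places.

29.51

R1 (z=29.7): bright=0.51 → w = 0.51
R2 (z=24.8): dim=0.06, mild=0.53; AND[min(a, b)] → w = 0.06
R3 (z=41.0): ¬bright=1−0.51=0.49, mild=0.53; AND[min(a, b)] → w = 0.49
R4 (z=11.0): dim=0.06, hot=0.56; AND[min(a, b)] → w = 0.06
R5 (z=21.0): bright=0.51, hot=0.56; AND[min(a, b)] → w = 0.51
Weighted average = (0.51·29.7 + 0.06·24.8 + 0.49·41.0 + 0.06·11.0 + 0.51·21.0) / (0.51 + 0.06 + 0.49 + 0.06 + 0.51)
  = 48.0950 / 1.6300 = 29.51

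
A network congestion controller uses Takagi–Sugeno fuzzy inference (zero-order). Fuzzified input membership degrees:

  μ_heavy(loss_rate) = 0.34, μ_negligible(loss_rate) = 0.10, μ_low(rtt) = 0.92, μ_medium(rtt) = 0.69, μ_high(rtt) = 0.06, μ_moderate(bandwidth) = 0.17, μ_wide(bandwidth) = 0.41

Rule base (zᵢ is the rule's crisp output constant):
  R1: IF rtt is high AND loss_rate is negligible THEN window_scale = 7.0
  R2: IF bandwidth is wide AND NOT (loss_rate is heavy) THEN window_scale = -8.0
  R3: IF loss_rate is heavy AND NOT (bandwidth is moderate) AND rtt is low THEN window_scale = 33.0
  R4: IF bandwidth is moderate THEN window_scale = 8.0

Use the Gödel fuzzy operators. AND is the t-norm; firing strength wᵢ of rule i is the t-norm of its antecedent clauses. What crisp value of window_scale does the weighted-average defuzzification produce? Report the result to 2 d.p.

R1 (z=7.0): high=0.06, negligible=0.10; AND[min(a, b)] → w = 0.06
R2 (z=-8.0): wide=0.41, ¬heavy=1−0.34=0.66; AND[min(a, b)] → w = 0.41
R3 (z=33.0): heavy=0.34, ¬moderate=1−0.17=0.83, low=0.92; AND[min(a, b)] → w = 0.34
R4 (z=8.0): moderate=0.17 → w = 0.17
Weighted average = (0.06·7.0 + 0.41·-8.0 + 0.34·33.0 + 0.17·8.0) / (0.06 + 0.41 + 0.34 + 0.17)
  = 9.7200 / 0.9800 = 9.92

9.92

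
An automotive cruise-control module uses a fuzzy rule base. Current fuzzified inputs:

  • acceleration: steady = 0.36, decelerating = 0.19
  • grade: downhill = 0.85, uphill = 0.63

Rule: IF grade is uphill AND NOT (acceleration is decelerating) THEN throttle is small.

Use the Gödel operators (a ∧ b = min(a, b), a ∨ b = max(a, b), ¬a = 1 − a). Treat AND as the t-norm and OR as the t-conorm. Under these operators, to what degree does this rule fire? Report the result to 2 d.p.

firing strength: uphill=0.63, ¬decelerating=1−0.19=0.81; AND[min(a, b)] → w = 0.63

0.63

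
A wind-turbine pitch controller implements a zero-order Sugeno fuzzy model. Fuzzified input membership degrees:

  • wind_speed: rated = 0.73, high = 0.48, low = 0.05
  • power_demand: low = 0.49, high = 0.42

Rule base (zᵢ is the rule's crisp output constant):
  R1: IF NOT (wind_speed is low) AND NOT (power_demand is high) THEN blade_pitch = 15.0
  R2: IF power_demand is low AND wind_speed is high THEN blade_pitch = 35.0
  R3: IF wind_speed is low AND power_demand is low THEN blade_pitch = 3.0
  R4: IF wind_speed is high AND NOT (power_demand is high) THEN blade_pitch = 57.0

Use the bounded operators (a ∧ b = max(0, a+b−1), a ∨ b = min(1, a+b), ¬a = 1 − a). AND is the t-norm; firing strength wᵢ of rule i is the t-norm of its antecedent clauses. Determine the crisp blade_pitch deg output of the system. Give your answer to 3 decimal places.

R1 (z=15.0): ¬low=1−0.05=0.95, ¬high=1−0.42=0.58; AND[max(0, a+b−1)] → w = 0.53
R2 (z=35.0): low=0.49, high=0.48; AND[max(0, a+b−1)] → w = 0.00
R3 (z=3.0): low=0.05, low=0.49; AND[max(0, a+b−1)] → w = 0.00
R4 (z=57.0): high=0.48, ¬high=1−0.42=0.58; AND[max(0, a+b−1)] → w = 0.06
Weighted average = (0.53·15.0 + 0.00·35.0 + 0.00·3.0 + 0.06·57.0) / (0.53 + 0.00 + 0.00 + 0.06)
  = 11.3700 / 0.5900 = 19.271

19.271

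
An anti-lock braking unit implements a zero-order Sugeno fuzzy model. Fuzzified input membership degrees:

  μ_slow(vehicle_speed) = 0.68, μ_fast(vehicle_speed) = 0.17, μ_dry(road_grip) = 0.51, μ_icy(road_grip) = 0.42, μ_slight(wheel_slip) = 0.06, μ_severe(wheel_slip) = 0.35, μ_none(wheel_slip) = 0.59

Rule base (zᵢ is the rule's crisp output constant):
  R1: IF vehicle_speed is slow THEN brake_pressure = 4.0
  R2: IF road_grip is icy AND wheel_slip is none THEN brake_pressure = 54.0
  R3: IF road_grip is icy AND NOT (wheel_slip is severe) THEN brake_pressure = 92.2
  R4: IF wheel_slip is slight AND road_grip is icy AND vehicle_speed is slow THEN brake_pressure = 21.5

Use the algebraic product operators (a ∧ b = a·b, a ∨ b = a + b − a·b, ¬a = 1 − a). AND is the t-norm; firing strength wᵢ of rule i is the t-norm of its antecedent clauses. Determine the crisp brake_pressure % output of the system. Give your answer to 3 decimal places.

R1 (z=4.0): slow=0.68 → w = 0.6800
R2 (z=54.0): icy=0.42, none=0.59; AND[a·b] → w = 0.2478
R3 (z=92.2): icy=0.42, ¬severe=1−0.35=0.65; AND[a·b] → w = 0.2730
R4 (z=21.5): slight=0.06, icy=0.42, slow=0.68; AND[a·b] → w = 0.0171
Weighted average = (0.6800·4.0 + 0.2478·54.0 + 0.2730·92.2 + 0.0171·21.5) / (0.6800 + 0.2478 + 0.2730 + 0.0171)
  = 41.6402 / 1.2179 = 34.189

34.189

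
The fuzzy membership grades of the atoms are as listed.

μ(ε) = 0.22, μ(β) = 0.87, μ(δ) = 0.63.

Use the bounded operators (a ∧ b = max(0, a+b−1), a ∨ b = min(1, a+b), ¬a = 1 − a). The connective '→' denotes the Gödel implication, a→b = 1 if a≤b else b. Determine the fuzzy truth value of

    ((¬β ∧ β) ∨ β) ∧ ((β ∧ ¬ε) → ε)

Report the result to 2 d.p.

0.09

¬β = 1 − 0.87 = 0.13
¬β ∧ β = max(0, a+b−1) on (0.13, 0.87) = 0.00
(¬β ∧ β) ∨ β = min(1, a+b) on (0.00, 0.87) = 0.87
¬ε = 1 − 0.22 = 0.78
β ∧ ¬ε = max(0, a+b−1) on (0.87, 0.78) = 0.65
(β ∧ ¬ε) → ε  [Gödel: 1 if a≤b else b] with a=0.65, b=0.22 → 0.22
((¬β ∧ β) ∨ β) ∧ ((β ∧ ¬ε) → ε) = max(0, a+b−1) on (0.87, 0.22) = 0.09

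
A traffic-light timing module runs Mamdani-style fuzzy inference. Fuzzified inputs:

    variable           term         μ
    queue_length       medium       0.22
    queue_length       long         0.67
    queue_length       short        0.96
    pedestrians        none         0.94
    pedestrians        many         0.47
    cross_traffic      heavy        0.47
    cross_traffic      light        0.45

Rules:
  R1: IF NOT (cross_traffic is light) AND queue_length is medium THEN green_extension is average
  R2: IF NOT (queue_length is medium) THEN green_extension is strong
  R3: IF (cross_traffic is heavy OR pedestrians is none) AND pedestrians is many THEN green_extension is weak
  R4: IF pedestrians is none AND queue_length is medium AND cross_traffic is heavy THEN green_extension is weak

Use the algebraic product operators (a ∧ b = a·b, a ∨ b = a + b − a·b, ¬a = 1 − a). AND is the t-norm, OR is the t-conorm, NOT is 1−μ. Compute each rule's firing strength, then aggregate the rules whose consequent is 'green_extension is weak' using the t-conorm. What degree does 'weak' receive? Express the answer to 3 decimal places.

R1: ¬light=1−0.45=0.55, medium=0.22; AND[a·b] → w = 0.1210
R2: ¬medium=1−0.22=0.78 → w = 0.7800
R3: (heavy=0.47 OR none=0.94) = 0.9682; AND[a·b] with many=0.47 → w = 0.4551
R4: none=0.94, medium=0.22, heavy=0.47; AND[a·b] → w = 0.0972
Rules with consequent 'weak': {R3, R4} → strengths 0.4551, 0.0972
Aggregate via t-conorm [a + b − a·b]: 0.5080

0.508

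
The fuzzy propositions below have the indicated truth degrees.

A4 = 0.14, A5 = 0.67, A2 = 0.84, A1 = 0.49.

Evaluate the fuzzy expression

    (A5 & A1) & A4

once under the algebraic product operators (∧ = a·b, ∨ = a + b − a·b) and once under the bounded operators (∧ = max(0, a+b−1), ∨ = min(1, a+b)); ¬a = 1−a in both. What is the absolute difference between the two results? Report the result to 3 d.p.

0.046

Under algebraic product:
  A5 & A1 = a·b on (0.6700, 0.4900) = 0.3283
  (A5 & A1) & A4 = a·b on (0.3283, 0.1400) = 0.0460
  → value = 0.0460
Under bounded:
  A5 & A1 = max(0, a+b−1) on (0.67, 0.49) = 0.16
  (A5 & A1) & A4 = max(0, a+b−1) on (0.16, 0.14) = 0.00
  → value = 0.0000
|0.0460 − 0.0000| = 0.046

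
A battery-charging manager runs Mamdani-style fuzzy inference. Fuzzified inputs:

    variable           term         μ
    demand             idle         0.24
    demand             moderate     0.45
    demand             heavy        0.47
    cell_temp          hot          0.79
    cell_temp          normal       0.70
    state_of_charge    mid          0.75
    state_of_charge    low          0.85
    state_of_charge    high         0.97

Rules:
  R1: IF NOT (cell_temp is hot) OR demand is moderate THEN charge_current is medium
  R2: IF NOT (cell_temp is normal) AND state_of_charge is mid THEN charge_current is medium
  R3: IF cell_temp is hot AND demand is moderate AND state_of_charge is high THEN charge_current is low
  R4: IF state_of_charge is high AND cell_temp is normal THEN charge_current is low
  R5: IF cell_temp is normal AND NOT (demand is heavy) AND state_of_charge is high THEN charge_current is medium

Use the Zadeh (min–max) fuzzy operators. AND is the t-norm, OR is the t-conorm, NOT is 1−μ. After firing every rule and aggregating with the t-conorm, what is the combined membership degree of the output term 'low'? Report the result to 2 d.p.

0.70

R1: ¬hot=1−0.79=0.21, moderate=0.45; OR[max(a, b)] → w = 0.45
R2: ¬normal=1−0.70=0.30, mid=0.75; AND[min(a, b)] → w = 0.30
R3: hot=0.79, moderate=0.45, high=0.97; AND[min(a, b)] → w = 0.45
R4: high=0.97, normal=0.70; AND[min(a, b)] → w = 0.70
R5: normal=0.70, ¬heavy=1−0.47=0.53, high=0.97; AND[min(a, b)] → w = 0.53
Rules with consequent 'low': {R3, R4} → strengths 0.45, 0.70
Aggregate via t-conorm [max(a, b)]: 0.70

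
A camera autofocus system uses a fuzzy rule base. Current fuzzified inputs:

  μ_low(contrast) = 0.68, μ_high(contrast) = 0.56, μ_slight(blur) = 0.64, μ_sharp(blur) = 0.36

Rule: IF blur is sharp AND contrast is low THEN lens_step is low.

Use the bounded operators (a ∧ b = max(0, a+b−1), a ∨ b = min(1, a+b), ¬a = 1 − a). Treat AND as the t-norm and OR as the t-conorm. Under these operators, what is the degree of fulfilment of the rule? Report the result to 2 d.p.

0.04

firing strength: sharp=0.36, low=0.68; AND[max(0, a+b−1)] → w = 0.04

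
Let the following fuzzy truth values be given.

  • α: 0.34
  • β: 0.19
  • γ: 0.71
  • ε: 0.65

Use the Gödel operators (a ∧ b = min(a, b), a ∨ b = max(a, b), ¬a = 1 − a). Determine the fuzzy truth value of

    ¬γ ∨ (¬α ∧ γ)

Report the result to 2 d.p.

0.66

¬γ = 1 − 0.71 = 0.29
¬α = 1 − 0.34 = 0.66
¬α ∧ γ = min(a, b) on (0.66, 0.71) = 0.66
¬γ ∨ (¬α ∧ γ) = max(a, b) on (0.29, 0.66) = 0.66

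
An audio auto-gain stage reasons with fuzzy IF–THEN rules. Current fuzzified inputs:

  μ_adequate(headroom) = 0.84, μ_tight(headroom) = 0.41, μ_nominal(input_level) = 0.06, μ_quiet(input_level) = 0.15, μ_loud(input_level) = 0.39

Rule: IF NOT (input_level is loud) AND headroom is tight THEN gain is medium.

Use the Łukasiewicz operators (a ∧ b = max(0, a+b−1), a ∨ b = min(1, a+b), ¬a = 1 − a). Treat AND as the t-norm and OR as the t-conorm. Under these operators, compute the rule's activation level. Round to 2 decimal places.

firing strength: ¬loud=1−0.39=0.61, tight=0.41; AND[max(0, a+b−1)] → w = 0.02

0.02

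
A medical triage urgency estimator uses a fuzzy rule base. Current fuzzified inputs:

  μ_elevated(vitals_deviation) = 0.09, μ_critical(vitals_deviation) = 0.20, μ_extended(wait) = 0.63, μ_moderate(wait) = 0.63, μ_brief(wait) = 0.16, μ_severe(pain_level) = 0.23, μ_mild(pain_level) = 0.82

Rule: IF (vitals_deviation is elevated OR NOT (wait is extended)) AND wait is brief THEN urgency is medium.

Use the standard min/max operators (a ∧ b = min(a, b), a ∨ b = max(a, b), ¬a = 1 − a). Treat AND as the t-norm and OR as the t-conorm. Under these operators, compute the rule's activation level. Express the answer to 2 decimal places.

0.16

firing strength: (elevated=0.09 OR ¬extended=1−0.63=0.37) = 0.37; AND[min(a, b)] with brief=0.16 → w = 0.16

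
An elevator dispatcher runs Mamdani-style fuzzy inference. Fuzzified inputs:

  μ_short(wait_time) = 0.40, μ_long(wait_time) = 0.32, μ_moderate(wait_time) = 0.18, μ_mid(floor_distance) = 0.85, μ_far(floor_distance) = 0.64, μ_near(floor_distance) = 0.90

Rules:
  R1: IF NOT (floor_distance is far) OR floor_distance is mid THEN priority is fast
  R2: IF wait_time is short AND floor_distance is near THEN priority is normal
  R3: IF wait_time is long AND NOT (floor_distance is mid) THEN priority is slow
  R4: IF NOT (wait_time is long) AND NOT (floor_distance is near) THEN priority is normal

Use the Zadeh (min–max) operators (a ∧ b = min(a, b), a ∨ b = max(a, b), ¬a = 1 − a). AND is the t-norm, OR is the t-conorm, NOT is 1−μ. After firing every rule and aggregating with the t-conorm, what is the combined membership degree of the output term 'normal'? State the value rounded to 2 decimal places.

R1: ¬far=1−0.64=0.36, mid=0.85; OR[max(a, b)] → w = 0.85
R2: short=0.40, near=0.90; AND[min(a, b)] → w = 0.40
R3: long=0.32, ¬mid=1−0.85=0.15; AND[min(a, b)] → w = 0.15
R4: ¬long=1−0.32=0.68, ¬near=1−0.90=0.10; AND[min(a, b)] → w = 0.10
Rules with consequent 'normal': {R2, R4} → strengths 0.40, 0.10
Aggregate via t-conorm [max(a, b)]: 0.40

0.40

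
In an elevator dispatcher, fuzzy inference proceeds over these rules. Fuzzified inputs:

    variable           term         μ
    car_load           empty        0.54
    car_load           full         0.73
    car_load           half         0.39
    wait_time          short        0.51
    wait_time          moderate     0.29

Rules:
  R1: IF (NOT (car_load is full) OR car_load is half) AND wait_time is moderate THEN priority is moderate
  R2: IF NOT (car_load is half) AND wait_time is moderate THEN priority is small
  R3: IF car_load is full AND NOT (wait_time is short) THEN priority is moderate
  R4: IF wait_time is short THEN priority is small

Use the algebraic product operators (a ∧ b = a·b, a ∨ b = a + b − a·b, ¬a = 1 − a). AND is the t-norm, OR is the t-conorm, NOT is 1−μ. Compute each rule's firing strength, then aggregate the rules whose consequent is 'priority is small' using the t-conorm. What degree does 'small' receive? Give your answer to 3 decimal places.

0.597

R1: (¬full=1−0.73=0.27 OR half=0.39) = 0.5547; AND[a·b] with moderate=0.29 → w = 0.1609
R2: ¬half=1−0.39=0.61, moderate=0.29; AND[a·b] → w = 0.1769
R3: full=0.73, ¬short=1−0.51=0.49; AND[a·b] → w = 0.3577
R4: short=0.51 → w = 0.5100
Rules with consequent 'small': {R2, R4} → strengths 0.1769, 0.5100
Aggregate via t-conorm [a + b − a·b]: 0.5967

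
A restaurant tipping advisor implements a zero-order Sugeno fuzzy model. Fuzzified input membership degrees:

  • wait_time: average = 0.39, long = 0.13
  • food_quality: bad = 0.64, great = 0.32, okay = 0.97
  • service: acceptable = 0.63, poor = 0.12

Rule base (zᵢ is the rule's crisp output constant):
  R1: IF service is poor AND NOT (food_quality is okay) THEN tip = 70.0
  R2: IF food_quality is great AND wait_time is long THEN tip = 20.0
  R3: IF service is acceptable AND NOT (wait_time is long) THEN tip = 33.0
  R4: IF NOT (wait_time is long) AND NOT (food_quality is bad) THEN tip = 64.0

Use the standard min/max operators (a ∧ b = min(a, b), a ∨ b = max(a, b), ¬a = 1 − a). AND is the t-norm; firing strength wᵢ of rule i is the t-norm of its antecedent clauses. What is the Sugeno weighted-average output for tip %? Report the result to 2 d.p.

R1 (z=70.0): poor=0.12, ¬okay=1−0.97=0.03; AND[min(a, b)] → w = 0.03
R2 (z=20.0): great=0.32, long=0.13; AND[min(a, b)] → w = 0.13
R3 (z=33.0): acceptable=0.63, ¬long=1−0.13=0.87; AND[min(a, b)] → w = 0.63
R4 (z=64.0): ¬long=1−0.13=0.87, ¬bad=1−0.64=0.36; AND[min(a, b)] → w = 0.36
Weighted average = (0.03·70.0 + 0.13·20.0 + 0.63·33.0 + 0.36·64.0) / (0.03 + 0.13 + 0.63 + 0.36)
  = 48.5300 / 1.1500 = 42.20

42.20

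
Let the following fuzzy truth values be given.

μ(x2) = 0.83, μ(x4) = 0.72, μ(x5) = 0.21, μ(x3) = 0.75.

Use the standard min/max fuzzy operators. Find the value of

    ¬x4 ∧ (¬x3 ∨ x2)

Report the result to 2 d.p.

0.28

¬x4 = 1 − 0.72 = 0.28
¬x3 = 1 − 0.75 = 0.25
¬x3 ∨ x2 = max(a, b) on (0.25, 0.83) = 0.83
¬x4 ∧ (¬x3 ∨ x2) = min(a, b) on (0.28, 0.83) = 0.28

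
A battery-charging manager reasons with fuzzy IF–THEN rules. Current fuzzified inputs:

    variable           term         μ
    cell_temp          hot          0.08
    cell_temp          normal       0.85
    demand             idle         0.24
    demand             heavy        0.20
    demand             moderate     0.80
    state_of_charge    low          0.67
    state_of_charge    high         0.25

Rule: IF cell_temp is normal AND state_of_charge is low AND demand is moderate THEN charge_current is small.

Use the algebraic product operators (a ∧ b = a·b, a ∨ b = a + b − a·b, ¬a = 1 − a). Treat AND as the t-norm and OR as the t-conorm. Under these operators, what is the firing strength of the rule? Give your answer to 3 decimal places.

0.456

firing strength: normal=0.85, low=0.67, moderate=0.80; AND[a·b] → w = 0.4556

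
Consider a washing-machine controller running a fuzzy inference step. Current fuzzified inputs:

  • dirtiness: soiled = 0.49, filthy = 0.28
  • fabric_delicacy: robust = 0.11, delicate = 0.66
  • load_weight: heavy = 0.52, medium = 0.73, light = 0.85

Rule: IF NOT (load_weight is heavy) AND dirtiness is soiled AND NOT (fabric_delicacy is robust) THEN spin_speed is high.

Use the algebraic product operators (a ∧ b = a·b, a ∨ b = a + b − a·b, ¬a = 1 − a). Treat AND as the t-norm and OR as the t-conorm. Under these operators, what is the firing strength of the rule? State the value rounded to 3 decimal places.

0.209

firing strength: ¬heavy=1−0.52=0.48, soiled=0.49, ¬robust=1−0.11=0.89; AND[a·b] → w = 0.2093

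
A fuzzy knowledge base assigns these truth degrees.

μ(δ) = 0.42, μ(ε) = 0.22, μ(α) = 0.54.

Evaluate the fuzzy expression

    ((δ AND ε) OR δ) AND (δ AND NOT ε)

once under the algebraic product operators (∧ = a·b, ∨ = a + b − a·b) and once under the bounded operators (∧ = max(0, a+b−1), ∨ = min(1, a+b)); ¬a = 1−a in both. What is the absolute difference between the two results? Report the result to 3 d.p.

0.155

Under algebraic product:
  δ AND ε = a·b on (0.4200, 0.2200) = 0.0924
  (δ AND ε) OR δ = a + b − a·b on (0.0924, 0.4200) = 0.4736
  NOT ε = 1 − 0.2200 = 0.7800
  δ AND NOT ε = a·b on (0.4200, 0.7800) = 0.3276
  ((δ AND ε) OR δ) AND (δ AND NOT ε) = a·b on (0.4736, 0.3276) = 0.1551
  → value = 0.1551
Under bounded:
  δ AND ε = max(0, a+b−1) on (0.42, 0.22) = 0.00
  (δ AND ε) OR δ = min(1, a+b) on (0.00, 0.42) = 0.42
  NOT ε = 1 − 0.22 = 0.78
  δ AND NOT ε = max(0, a+b−1) on (0.42, 0.78) = 0.20
  ((δ AND ε) OR δ) AND (δ AND NOT ε) = max(0, a+b−1) on (0.42, 0.20) = 0.00
  → value = 0.0000
|0.1551 − 0.0000| = 0.155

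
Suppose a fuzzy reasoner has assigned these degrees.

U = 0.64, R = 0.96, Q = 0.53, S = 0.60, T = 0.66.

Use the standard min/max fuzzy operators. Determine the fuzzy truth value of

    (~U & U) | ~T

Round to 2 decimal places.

0.36

~U = 1 − 0.64 = 0.36
~U & U = min(a, b) on (0.36, 0.64) = 0.36
~T = 1 − 0.66 = 0.34
(~U & U) | ~T = max(a, b) on (0.36, 0.34) = 0.36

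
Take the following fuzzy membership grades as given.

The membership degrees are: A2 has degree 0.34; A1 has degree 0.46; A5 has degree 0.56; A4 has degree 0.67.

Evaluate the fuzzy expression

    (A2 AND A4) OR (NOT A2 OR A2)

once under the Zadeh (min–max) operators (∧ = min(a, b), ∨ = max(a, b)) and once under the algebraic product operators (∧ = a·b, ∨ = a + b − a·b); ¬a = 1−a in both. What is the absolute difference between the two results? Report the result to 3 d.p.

Under Zadeh (min–max):
  A2 AND A4 = min(a, b) on (0.34, 0.67) = 0.34
  NOT A2 = 1 − 0.34 = 0.66
  NOT A2 OR A2 = max(a, b) on (0.66, 0.34) = 0.66
  (A2 AND A4) OR (NOT A2 OR A2) = max(a, b) on (0.34, 0.66) = 0.66
  → value = 0.6600
Under algebraic product:
  A2 AND A4 = a·b on (0.3400, 0.6700) = 0.2278
  NOT A2 = 1 − 0.3400 = 0.6600
  NOT A2 OR A2 = a + b − a·b on (0.6600, 0.3400) = 0.7756
  (A2 AND A4) OR (NOT A2 OR A2) = a + b − a·b on (0.2278, 0.7756) = 0.8267
  → value = 0.8267
|0.6600 − 0.8267| = 0.167

0.167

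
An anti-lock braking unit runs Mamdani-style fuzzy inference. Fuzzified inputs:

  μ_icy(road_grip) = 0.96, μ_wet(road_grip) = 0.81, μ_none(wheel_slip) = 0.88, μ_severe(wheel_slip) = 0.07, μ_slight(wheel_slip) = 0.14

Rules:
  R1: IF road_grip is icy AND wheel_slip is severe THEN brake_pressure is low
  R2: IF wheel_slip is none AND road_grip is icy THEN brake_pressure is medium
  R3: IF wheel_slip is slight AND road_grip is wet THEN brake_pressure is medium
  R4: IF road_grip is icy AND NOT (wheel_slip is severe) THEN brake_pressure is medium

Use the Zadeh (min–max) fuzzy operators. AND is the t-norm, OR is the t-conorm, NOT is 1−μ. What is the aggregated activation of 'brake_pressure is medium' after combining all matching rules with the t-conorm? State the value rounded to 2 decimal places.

0.93

R1: icy=0.96, severe=0.07; AND[min(a, b)] → w = 0.07
R2: none=0.88, icy=0.96; AND[min(a, b)] → w = 0.88
R3: slight=0.14, wet=0.81; AND[min(a, b)] → w = 0.14
R4: icy=0.96, ¬severe=1−0.07=0.93; AND[min(a, b)] → w = 0.93
Rules with consequent 'medium': {R2, R3, R4} → strengths 0.88, 0.14, 0.93
Aggregate via t-conorm [max(a, b)]: 0.93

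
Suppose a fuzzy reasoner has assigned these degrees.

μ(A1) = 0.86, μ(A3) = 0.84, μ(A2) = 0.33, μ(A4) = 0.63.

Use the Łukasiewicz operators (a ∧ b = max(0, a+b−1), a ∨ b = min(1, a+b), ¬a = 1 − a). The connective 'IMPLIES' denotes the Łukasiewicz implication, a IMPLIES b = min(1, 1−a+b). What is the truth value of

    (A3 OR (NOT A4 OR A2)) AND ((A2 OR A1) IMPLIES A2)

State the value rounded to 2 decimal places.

NOT A4 = 1 − 0.63 = 0.37
NOT A4 OR A2 = min(1, a+b) on (0.37, 0.33) = 0.70
A3 OR (NOT A4 OR A2) = min(1, a+b) on (0.84, 0.70) = 1.00
A2 OR A1 = min(1, a+b) on (0.33, 0.86) = 1.00
(A2 OR A1) IMPLIES A2  [Łukasiewicz: min(1, 1−a+b)] with a=1.00, b=0.33 → 0.33
(A3 OR (NOT A4 OR A2)) AND ((A2 OR A1) IMPLIES A2) = max(0, a+b−1) on (1.00, 0.33) = 0.33

0.33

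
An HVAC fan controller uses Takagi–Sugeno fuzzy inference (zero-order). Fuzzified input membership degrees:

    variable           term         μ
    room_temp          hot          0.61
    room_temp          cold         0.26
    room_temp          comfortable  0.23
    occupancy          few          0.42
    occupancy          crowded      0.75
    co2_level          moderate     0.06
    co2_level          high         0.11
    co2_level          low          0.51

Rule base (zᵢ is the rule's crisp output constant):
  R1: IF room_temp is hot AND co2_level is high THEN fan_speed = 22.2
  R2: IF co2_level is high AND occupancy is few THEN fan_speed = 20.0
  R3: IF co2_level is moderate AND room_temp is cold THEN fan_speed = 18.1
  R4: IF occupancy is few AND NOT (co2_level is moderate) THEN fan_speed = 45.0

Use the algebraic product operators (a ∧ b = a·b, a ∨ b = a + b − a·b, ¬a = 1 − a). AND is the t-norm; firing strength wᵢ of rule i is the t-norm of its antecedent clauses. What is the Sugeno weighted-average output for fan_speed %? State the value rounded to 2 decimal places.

R1 (z=22.2): hot=0.61, high=0.11; AND[a·b] → w = 0.0671
R2 (z=20.0): high=0.11, few=0.42; AND[a·b] → w = 0.0462
R3 (z=18.1): moderate=0.06, cold=0.26; AND[a·b] → w = 0.0156
R4 (z=45.0): few=0.42, ¬moderate=1−0.06=0.94; AND[a·b] → w = 0.3948
Weighted average = (0.0671·22.2 + 0.0462·20.0 + 0.0156·18.1 + 0.3948·45.0) / (0.0671 + 0.0462 + 0.0156 + 0.3948)
  = 20.4620 / 0.5237 = 39.07

39.07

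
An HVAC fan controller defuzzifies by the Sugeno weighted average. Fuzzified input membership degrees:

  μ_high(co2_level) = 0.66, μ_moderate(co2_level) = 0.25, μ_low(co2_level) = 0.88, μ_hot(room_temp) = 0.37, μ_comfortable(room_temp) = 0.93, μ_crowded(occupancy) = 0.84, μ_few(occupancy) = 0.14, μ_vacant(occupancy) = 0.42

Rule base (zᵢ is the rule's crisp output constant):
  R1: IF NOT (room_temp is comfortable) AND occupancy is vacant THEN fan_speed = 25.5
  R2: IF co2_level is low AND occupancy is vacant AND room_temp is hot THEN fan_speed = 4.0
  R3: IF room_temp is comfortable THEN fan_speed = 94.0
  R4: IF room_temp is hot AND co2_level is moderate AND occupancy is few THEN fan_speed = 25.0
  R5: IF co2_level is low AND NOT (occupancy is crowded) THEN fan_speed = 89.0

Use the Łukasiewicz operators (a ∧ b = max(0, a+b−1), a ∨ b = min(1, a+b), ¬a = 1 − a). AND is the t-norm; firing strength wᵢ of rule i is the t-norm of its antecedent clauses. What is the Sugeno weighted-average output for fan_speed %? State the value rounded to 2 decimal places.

R1 (z=25.5): ¬comfortable=1−0.93=0.07, vacant=0.42; AND[max(0, a+b−1)] → w = 0.00
R2 (z=4.0): low=0.88, vacant=0.42, hot=0.37; AND[max(0, a+b−1)] → w = 0.00
R3 (z=94.0): comfortable=0.93 → w = 0.93
R4 (z=25.0): hot=0.37, moderate=0.25, few=0.14; AND[max(0, a+b−1)] → w = 0.00
R5 (z=89.0): low=0.88, ¬crowded=1−0.84=0.16; AND[max(0, a+b−1)] → w = 0.04
Weighted average = (0.00·25.5 + 0.00·4.0 + 0.93·94.0 + 0.00·25.0 + 0.04·89.0) / (0.00 + 0.00 + 0.93 + 0.00 + 0.04)
  = 90.9800 / 0.9700 = 93.79

93.79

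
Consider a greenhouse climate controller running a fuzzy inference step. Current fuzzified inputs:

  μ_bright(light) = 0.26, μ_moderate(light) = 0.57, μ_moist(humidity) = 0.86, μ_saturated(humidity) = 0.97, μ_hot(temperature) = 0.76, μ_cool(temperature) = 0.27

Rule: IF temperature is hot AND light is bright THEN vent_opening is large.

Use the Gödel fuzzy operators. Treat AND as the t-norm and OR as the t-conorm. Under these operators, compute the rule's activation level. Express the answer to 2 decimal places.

firing strength: hot=0.76, bright=0.26; AND[min(a, b)] → w = 0.26

0.26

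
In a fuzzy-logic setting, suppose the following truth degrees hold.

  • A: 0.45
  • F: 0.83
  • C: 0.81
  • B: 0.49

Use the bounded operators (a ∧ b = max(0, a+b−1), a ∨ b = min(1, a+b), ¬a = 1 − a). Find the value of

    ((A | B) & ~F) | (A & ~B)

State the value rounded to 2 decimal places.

A | B = min(1, a+b) on (0.45, 0.49) = 0.94
~F = 1 − 0.83 = 0.17
(A | B) & ~F = max(0, a+b−1) on (0.94, 0.17) = 0.11
~B = 1 − 0.49 = 0.51
A & ~B = max(0, a+b−1) on (0.45, 0.51) = 0.00
((A | B) & ~F) | (A & ~B) = min(1, a+b) on (0.11, 0.00) = 0.11

0.11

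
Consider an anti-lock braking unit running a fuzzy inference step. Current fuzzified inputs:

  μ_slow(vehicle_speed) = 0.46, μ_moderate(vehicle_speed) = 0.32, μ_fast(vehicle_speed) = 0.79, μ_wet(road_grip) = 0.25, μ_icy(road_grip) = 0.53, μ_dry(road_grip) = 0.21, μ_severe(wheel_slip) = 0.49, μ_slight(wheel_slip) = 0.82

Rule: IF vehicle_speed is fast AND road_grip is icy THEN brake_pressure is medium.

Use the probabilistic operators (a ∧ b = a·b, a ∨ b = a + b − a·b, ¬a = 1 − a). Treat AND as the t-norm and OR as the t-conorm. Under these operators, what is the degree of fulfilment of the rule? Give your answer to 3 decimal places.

0.419

firing strength: fast=0.79, icy=0.53; AND[a·b] → w = 0.4187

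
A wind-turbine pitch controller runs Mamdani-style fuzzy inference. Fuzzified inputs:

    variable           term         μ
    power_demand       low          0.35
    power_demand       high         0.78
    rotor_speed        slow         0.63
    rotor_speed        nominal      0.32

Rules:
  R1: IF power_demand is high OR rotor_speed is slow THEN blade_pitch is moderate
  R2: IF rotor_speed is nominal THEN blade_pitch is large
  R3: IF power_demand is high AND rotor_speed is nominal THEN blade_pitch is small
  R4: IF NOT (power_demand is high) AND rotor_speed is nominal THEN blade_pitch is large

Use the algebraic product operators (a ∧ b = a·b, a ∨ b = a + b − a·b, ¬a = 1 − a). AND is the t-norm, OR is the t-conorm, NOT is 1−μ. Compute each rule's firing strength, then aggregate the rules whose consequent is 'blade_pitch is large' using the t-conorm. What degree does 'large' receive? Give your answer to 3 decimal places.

R1: high=0.78, slow=0.63; OR[a + b − a·b] → w = 0.9186
R2: nominal=0.32 → w = 0.3200
R3: high=0.78, nominal=0.32; AND[a·b] → w = 0.2496
R4: ¬high=1−0.78=0.22, nominal=0.32; AND[a·b] → w = 0.0704
Rules with consequent 'large': {R2, R4} → strengths 0.3200, 0.0704
Aggregate via t-conorm [a + b − a·b]: 0.3679

0.368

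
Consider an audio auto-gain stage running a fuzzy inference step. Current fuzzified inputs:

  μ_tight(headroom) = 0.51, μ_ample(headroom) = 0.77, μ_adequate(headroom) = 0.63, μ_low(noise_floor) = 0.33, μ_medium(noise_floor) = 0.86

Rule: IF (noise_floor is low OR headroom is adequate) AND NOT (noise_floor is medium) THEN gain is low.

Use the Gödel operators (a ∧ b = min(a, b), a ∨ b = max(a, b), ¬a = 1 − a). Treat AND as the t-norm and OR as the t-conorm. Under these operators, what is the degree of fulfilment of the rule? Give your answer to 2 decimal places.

firing strength: (low=0.33 OR adequate=0.63) = 0.63; AND[min(a, b)] with ¬medium=1−0.86=0.14 → w = 0.14

0.14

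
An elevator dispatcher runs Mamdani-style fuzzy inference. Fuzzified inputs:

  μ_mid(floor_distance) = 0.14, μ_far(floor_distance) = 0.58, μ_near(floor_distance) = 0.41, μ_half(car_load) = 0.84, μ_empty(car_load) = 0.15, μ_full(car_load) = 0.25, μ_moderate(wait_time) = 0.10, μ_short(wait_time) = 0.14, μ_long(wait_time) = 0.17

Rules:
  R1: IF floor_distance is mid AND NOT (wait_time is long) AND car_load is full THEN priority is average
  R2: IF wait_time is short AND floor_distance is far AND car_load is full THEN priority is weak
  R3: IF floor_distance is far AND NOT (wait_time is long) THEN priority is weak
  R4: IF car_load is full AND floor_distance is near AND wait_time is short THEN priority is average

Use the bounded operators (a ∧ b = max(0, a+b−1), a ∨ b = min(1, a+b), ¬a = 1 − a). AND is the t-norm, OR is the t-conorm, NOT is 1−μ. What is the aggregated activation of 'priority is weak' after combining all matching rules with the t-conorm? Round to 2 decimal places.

R1: mid=0.14, ¬long=1−0.17=0.83, full=0.25; AND[max(0, a+b−1)] → w = 0.00
R2: short=0.14, far=0.58, full=0.25; AND[max(0, a+b−1)] → w = 0.00
R3: far=0.58, ¬long=1−0.17=0.83; AND[max(0, a+b−1)] → w = 0.41
R4: full=0.25, near=0.41, short=0.14; AND[max(0, a+b−1)] → w = 0.00
Rules with consequent 'weak': {R2, R3} → strengths 0.00, 0.41
Aggregate via t-conorm [min(1, a+b)]: 0.41

0.41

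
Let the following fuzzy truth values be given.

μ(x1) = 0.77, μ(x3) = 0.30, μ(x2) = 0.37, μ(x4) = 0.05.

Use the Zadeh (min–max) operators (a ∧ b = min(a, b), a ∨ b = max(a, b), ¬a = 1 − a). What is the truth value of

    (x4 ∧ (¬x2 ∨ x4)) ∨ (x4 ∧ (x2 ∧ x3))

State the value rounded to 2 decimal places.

¬x2 = 1 − 0.37 = 0.63
¬x2 ∨ x4 = max(a, b) on (0.63, 0.05) = 0.63
x4 ∧ (¬x2 ∨ x4) = min(a, b) on (0.05, 0.63) = 0.05
x2 ∧ x3 = min(a, b) on (0.37, 0.30) = 0.30
x4 ∧ (x2 ∧ x3) = min(a, b) on (0.05, 0.30) = 0.05
(x4 ∧ (¬x2 ∨ x4)) ∨ (x4 ∧ (x2 ∧ x3)) = max(a, b) on (0.05, 0.05) = 0.05

0.05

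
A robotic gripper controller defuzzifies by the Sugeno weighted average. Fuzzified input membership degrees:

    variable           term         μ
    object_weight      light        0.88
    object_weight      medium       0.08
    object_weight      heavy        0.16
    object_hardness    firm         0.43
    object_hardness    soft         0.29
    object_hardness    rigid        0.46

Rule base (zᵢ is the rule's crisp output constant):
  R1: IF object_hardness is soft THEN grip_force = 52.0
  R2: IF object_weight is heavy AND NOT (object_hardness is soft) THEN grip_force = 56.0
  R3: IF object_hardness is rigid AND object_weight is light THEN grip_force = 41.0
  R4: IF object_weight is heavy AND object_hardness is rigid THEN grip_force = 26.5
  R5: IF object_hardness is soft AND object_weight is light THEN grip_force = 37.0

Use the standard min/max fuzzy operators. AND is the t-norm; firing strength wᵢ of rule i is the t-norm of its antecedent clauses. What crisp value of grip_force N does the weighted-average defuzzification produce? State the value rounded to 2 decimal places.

R1 (z=52.0): soft=0.29 → w = 0.29
R2 (z=56.0): heavy=0.16, ¬soft=1−0.29=0.71; AND[min(a, b)] → w = 0.16
R3 (z=41.0): rigid=0.46, light=0.88; AND[min(a, b)] → w = 0.46
R4 (z=26.5): heavy=0.16, rigid=0.46; AND[min(a, b)] → w = 0.16
R5 (z=37.0): soft=0.29, light=0.88; AND[min(a, b)] → w = 0.29
Weighted average = (0.29·52.0 + 0.16·56.0 + 0.46·41.0 + 0.16·26.5 + 0.29·37.0) / (0.29 + 0.16 + 0.46 + 0.16 + 0.29)
  = 57.8700 / 1.3600 = 42.55

42.55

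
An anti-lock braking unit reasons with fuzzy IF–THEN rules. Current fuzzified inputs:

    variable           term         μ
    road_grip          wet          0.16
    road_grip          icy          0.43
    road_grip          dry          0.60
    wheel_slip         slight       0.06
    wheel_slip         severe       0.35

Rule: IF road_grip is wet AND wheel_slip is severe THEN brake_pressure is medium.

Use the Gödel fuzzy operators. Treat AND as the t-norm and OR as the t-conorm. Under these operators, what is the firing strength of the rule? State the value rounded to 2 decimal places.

0.16

firing strength: wet=0.16, severe=0.35; AND[min(a, b)] → w = 0.16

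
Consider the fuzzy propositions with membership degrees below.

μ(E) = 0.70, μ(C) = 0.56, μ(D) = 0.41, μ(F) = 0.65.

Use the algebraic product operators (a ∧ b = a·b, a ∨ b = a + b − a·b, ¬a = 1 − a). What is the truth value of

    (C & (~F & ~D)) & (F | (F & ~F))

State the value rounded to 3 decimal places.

~F = 1 − 0.6500 = 0.3500
~D = 1 − 0.4100 = 0.5900
~F & ~D = a·b on (0.3500, 0.5900) = 0.2065
C & (~F & ~D) = a·b on (0.5600, 0.2065) = 0.1156
~F = 1 − 0.6500 = 0.3500
F & ~F = a·b on (0.6500, 0.3500) = 0.2275
F | (F & ~F) = a + b − a·b on (0.6500, 0.2275) = 0.7296
(C & (~F & ~D)) & (F | (F & ~F)) = a·b on (0.1156, 0.7296) = 0.0844

0.084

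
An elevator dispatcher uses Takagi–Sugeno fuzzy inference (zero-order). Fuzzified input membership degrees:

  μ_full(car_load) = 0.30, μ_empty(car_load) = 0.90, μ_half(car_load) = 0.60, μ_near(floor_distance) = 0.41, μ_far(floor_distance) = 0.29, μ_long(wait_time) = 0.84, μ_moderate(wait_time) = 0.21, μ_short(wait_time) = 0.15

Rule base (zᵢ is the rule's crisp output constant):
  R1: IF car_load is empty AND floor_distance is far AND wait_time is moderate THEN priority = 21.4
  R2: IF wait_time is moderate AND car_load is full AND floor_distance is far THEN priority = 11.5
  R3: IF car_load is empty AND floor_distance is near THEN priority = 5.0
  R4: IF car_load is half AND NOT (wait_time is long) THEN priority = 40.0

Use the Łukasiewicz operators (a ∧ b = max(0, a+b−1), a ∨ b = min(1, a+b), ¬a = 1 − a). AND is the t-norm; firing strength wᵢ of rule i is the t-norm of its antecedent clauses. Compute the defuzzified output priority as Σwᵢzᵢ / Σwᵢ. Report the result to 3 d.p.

R1 (z=21.4): empty=0.90, far=0.29, moderate=0.21; AND[max(0, a+b−1)] → w = 0.00
R2 (z=11.5): moderate=0.21, full=0.30, far=0.29; AND[max(0, a+b−1)] → w = 0.00
R3 (z=5.0): empty=0.90, near=0.41; AND[max(0, a+b−1)] → w = 0.31
R4 (z=40.0): half=0.60, ¬long=1−0.84=0.16; AND[max(0, a+b−1)] → w = 0.00
Weighted average = (0.00·21.4 + 0.00·11.5 + 0.31·5.0 + 0.00·40.0) / (0.00 + 0.00 + 0.31 + 0.00)
  = 1.5500 / 0.3100 = 5.000

5.000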